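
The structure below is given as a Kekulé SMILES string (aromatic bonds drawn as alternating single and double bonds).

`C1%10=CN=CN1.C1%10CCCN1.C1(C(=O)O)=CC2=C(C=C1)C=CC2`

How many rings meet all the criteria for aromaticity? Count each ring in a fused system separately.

The SMILES encodes a five-membered ring with nitrogens at positions 1 and 3 (one bearing H, one in a C=N bond) and two double bonds; a five-membered saturated ring of four carbons and one N–H nitrogen; a six-membered carbon ring with three alternating C=C double bonds, fused to a five-membered carbon ring containing one C=C double bond and one sp³ carbon.
The 5-membered ring with two nitrogens (one N–H, one =N–) is planar and fully conjugated; 2 ring double bonds (4 π electrons) plus a heteroatom lone pair (2) give 6 π electrons. Since 6 = 4n+2 (n=1), it is aromatic (imidazole).
The 5-membered ring with one N–H has only sp³ atoms, so it is not fully conjugated — not aromatic (pyrrolidine).
The 6-membered ring is planar and fully conjugated; 3 ring double bonds give 6 π electrons. 6 = 4(1)+2, so it is aromatic (benzene ring).
The 5-membered ring has one sp³ carbon, so it is not fully conjugated — not aromatic (cyclopentene ring).
2 of the 4 rings are aromatic. Total: 2.

2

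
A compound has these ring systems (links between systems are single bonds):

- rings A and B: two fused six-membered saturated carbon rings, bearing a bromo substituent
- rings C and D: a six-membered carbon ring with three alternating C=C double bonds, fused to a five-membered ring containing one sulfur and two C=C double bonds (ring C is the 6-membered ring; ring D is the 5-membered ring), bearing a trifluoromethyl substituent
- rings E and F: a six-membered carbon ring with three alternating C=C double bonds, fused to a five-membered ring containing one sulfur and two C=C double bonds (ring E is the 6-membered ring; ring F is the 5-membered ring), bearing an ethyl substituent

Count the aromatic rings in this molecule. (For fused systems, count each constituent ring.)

Ring A has only sp³ atoms, so it is not fully conjugated — not aromatic (cyclohexane ring).
Ring B has only sp³ atoms, so it is not fully conjugated — not aromatic (cyclohexane ring).
Rings C and D form a fused bicyclic system (with one sulfur) with 9 sp² atoms and 10 π electrons from ring double bonds plus a heteroatom lone pair. 10 = 4(2)+2, so the system is aromatic and both rings count as aromatic (benzothiophene).
Rings E and F form a fused bicyclic system (with one sulfur) with 9 sp² atoms and 10 π electrons from ring double bonds plus a heteroatom lone pair. 10 = 4(2)+2, so the system is aromatic and both rings count as aromatic (benzothiophene).
Aromatic: C, D, E, F. Total: 4.

4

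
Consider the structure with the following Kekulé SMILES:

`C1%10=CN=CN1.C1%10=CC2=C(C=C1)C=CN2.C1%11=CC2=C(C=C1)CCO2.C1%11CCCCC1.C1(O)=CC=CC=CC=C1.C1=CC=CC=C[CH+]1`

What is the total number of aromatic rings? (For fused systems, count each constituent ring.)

5

The SMILES encodes a five-membered ring with nitrogens at positions 1 and 3 (one bearing H, one in a C=N bond) and two double bonds; a six-membered carbon ring with three alternating C=C double bonds, fused to a five-membered ring containing one N–H nitrogen and two C=C double bonds; a six-membered carbon ring with three alternating C=C double bonds, fused to a five-membered ring containing one oxygen and two sp³ carbons; a six-membered saturated carbon ring; an eight-membered carbon ring with four alternating C=C double bonds; a seven-membered all-carbon ring bearing a positive charge on one carbon, with three C=C double bonds.
The 5-membered ring with two nitrogens (one N–H, one =N–) is planar and fully conjugated; 2 ring double bonds (4 π electrons) plus a heteroatom lone pair (2) give 6 π electrons. Since 6 = 4n+2 (n=1), it is aromatic (imidazole).
The fused 6/5-membered bicyclic (with one N–H) is a single π system with 9 sp² atoms and 10 π electrons from ring double bonds plus a heteroatom lone pair. 10 = 4(2)+2, so the system is aromatic and both rings count as aromatic (indole).
The 6-membered ring has a continuous p-orbital overlap around the ring; 3 ring double bonds give 6 π electrons. Since 6 = 4n+2 (n=1), it is aromatic (benzene ring).
The 5-membered ring with one oxygen has two sp³ carbons, so it is not fully conjugated — not aromatic (oxolane ring).
The second 6-membered ring has only sp³ atoms, so it is not fully conjugated — not aromatic (cyclohexane).
The 8-membered ring has only sp² ring atoms; a planar conformation would have a fully conjugated π system of 8 electrons. But 8 = 4(2), which is 4n not 4n+2, so it is not aromatic (cyclooctatetraene) — cyclooctatetraene distorts into a non-planar tub to avoid antiaromaticity.
The 7-membered ring is planar and fully conjugated; 3 ring double bonds (6 π electrons) plus the carbocation's empty p orbital (0, but keeps the ring conjugated) give 6 π electrons. That satisfies 4n+2 with n=1, so it is aromatic (tropylium cation).
5 of the 8 rings are aromatic. Total: 5.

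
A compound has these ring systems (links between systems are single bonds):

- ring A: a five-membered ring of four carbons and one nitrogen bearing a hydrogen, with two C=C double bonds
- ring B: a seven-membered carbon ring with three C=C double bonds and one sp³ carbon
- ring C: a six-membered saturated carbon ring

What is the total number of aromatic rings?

Ring A is planar and fully conjugated; 2 ring double bonds (4 π electrons) plus a heteroatom lone pair (2) give 6 π electrons. 6 = 4(1)+2, so ring A is aromatic (pyrrole).
Ring B has one sp³ carbon, so it is not fully conjugated — not aromatic (cycloheptatriene).
Ring C has only sp³ atoms, so it is not fully conjugated — not aromatic (cyclohexane).
Aromatic: A. Total: 1.

1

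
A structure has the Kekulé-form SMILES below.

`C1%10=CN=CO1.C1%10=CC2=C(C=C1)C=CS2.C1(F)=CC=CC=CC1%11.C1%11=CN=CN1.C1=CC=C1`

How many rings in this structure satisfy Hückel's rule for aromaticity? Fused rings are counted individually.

The SMILES encodes a five-membered ring with an oxygen at position 1 and a nitrogen at position 3 (in a C=N bond), with two double bonds; a six-membered carbon ring with three alternating C=C double bonds, fused to a five-membered ring containing one sulfur and two C=C double bonds; a seven-membered carbon ring with three C=C double bonds and one sp³ carbon; a five-membered ring with nitrogens at positions 1 and 3 (one bearing H, one in a C=N bond) and two double bonds; a four-membered carbon ring with two alternating C=C double bonds.
The 5-membered ring with one oxygen and one =N– has a continuous p-orbital overlap around the ring; 2 ring double bonds (4 π electrons) plus a heteroatom lone pair (2) give 6 π electrons. Since 6 = 4n+2 (n=1), it is aromatic (oxazole).
The fused 6/5-membered bicyclic (with one sulfur) is a single π system with 9 sp² atoms and 10 π electrons from ring double bonds plus a heteroatom lone pair. 10 = 4(2)+2, so the system is aromatic and both rings count as aromatic (benzothiophene).
The 7-membered ring has one sp³ carbon, so it is not fully conjugated — not aromatic (cycloheptatriene).
The 5-membered ring with two nitrogens (one N–H, one =N–) has a continuous p-orbital overlap around the ring; 2 ring double bonds (4 π electrons) plus a heteroatom lone pair (2) give 6 π electrons. 6 = 4(1)+2, so it is aromatic (imidazole).
The 4-membered ring has only sp² ring atoms; a planar conformation would have a fully conjugated π system of 4 electrons. But 4 = 4(1), which is 4n not 4n+2, so it is not aromatic (cyclobutadiene) — cyclobutadiene is antiaromatic and distorts to a rectangle.
4 of the 6 rings are aromatic. Total: 4.

4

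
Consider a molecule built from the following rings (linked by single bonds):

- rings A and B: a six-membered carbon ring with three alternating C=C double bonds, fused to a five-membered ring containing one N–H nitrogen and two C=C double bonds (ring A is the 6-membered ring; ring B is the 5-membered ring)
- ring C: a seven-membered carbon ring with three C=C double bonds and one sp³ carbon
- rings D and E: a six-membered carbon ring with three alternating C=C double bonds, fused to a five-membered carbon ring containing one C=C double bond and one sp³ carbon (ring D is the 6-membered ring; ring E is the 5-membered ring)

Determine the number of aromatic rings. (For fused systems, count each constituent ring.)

3

Rings A and B form a fused bicyclic system (with one N–H) with 9 sp² atoms and 10 π electrons from ring double bonds plus a heteroatom lone pair. 10 = 4(2)+2, so the system is aromatic and both rings count as aromatic (indole).
Ring C has one sp³ carbon, so it is not fully conjugated — not aromatic (cycloheptatriene).
Ring D is fully conjugated (every ring atom contributes a p orbital); 3 ring double bonds give 6 π electrons. 6 = 4(1)+2, so ring D is aromatic (benzene ring).
Ring E has one sp³ carbon, so it is not fully conjugated — not aromatic (cyclopentene ring).
Aromatic: A, B, D. Total: 3.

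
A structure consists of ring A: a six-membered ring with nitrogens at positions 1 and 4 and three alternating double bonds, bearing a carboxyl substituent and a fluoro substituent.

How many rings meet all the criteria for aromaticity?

Ring A has a continuous p-orbital overlap around the ring; 3 ring double bonds give 6 π electrons. That satisfies 4n+2 with n=1, so ring A is aromatic (pyrazine).

1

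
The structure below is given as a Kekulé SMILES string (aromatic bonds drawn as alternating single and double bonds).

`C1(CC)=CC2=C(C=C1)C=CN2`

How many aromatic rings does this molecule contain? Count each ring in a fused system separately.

The SMILES encodes a six-membered carbon ring with three alternating C=C double bonds, fused to a five-membered ring containing one N–H nitrogen and two C=C double bonds.
The fused 6/5-membered bicyclic (with one N–H) is a single π system with 9 sp² atoms and 10 π electrons from ring double bonds plus a heteroatom lone pair. 10 = 4(2)+2, so the system is aromatic and both rings count as aromatic (indole).
2 of the 2 rings are aromatic. Total: 2.

2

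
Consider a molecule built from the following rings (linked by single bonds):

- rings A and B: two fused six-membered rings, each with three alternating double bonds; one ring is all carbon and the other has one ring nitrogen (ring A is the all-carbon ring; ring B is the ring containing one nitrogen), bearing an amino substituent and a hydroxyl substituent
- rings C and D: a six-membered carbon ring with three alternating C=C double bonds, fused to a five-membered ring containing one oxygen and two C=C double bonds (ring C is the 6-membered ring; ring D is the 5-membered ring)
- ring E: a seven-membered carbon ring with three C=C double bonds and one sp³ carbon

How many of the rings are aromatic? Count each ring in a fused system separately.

4

Rings A and B form a fused bicyclic system (with one nitrogen) with 10 sp² atoms and 10 π electrons from ring double bonds. 10 = 4(2)+2, so the system is aromatic and both rings count as aromatic (quinoline).
Rings C and D form a fused bicyclic system (with one oxygen) with 9 sp² atoms and 10 π electrons from ring double bonds plus a heteroatom lone pair. 10 = 4(2)+2, so the system is aromatic and both rings count as aromatic (benzofuran).
Ring E has one sp³ carbon, so it is not fully conjugated — not aromatic (cycloheptatriene).
Aromatic: A, B, C, D. Total: 4.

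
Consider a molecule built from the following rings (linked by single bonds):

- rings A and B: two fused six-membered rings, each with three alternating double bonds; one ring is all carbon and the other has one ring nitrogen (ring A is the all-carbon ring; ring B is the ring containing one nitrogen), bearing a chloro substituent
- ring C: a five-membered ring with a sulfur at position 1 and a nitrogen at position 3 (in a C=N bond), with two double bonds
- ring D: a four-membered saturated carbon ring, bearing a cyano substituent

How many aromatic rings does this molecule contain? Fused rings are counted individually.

Rings A and B form a fused bicyclic system (with one nitrogen) with 10 sp² atoms and 10 π electrons from ring double bonds. 10 = 4(2)+2, so the system is aromatic and both rings count as aromatic (quinoline).
Ring C is planar and fully conjugated; 2 ring double bonds (4 π electrons) plus a heteroatom lone pair (2) give 6 π electrons. Since 6 = 4n+2 (n=1), ring C is aromatic (thiazole).
Ring D has only sp³ atoms, so it is not fully conjugated — not aromatic (cyclobutane).
Aromatic: A, B, C. Total: 3.

3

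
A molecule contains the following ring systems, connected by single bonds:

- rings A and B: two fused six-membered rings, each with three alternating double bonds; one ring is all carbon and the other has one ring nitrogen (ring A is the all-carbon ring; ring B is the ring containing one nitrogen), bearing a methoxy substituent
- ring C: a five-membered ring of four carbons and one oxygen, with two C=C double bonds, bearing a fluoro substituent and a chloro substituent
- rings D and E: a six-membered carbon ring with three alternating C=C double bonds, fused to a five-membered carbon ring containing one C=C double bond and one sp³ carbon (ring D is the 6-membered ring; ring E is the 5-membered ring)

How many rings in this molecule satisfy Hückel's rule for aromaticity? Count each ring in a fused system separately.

4

Rings A and B form a fused bicyclic system (with one nitrogen) with 10 sp² atoms and 10 π electrons from ring double bonds. 10 = 4(2)+2, so the system is aromatic and both rings count as aromatic (quinoline).
Ring C has a continuous p-orbital overlap around the ring; 2 ring double bonds (4 π electrons) plus a heteroatom lone pair (2) give 6 π electrons. Since 6 = 4n+2 (n=1), ring C is aromatic (furan).
Ring D is planar and fully conjugated; 3 ring double bonds give 6 π electrons. 6 = 4(1)+2, so ring D is aromatic (benzene ring).
Ring E has one sp³ carbon, so it is not fully conjugated — not aromatic (cyclopentene ring).
Aromatic: A, B, C, D. Total: 4.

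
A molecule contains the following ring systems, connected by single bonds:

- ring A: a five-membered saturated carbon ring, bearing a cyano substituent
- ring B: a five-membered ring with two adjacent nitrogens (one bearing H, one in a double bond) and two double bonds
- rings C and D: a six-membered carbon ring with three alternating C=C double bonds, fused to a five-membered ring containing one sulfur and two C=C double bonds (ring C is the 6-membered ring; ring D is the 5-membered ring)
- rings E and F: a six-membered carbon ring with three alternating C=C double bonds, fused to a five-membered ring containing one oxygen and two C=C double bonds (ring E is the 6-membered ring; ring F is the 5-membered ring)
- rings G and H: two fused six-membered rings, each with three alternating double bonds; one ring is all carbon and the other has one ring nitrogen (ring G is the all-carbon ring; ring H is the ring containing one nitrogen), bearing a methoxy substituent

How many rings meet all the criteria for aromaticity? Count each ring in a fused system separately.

Ring A has only sp³ atoms, so it is not fully conjugated — not aromatic (cyclopentane).
Ring B has a continuous p-orbital overlap around the ring; 2 ring double bonds (4 π electrons) plus a heteroatom lone pair (2) give 6 π electrons. Since 6 = 4n+2 (n=1), ring B is aromatic (pyrazole).
Rings C and D form a fused bicyclic system (with one sulfur) with 9 sp² atoms and 10 π electrons from ring double bonds plus a heteroatom lone pair. 10 = 4(2)+2, so the system is aromatic and both rings count as aromatic (benzothiophene).
Rings E and F form a fused bicyclic system (with one oxygen) with 9 sp² atoms and 10 π electrons from ring double bonds plus a heteroatom lone pair. 10 = 4(2)+2, so the system is aromatic and both rings count as aromatic (benzofuran).
Rings G and H form a fused bicyclic system (with one nitrogen) with 10 sp² atoms and 10 π electrons from ring double bonds. 10 = 4(2)+2, so the system is aromatic and both rings count as aromatic (quinoline).
Aromatic: B, C, D, E, F, G, H. Total: 7.

7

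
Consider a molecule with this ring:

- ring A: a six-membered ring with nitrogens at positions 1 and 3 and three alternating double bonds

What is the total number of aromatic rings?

Ring A has a continuous p-orbital overlap around the ring; 3 ring double bonds give 6 π electrons. 6 = 4(1)+2, so ring A is aromatic (pyrimidine).

1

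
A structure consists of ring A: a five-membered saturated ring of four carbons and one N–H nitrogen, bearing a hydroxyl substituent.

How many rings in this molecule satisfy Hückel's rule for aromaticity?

Ring A has only sp³ atoms, so it is not fully conjugated — not aromatic (pyrrolidine).

0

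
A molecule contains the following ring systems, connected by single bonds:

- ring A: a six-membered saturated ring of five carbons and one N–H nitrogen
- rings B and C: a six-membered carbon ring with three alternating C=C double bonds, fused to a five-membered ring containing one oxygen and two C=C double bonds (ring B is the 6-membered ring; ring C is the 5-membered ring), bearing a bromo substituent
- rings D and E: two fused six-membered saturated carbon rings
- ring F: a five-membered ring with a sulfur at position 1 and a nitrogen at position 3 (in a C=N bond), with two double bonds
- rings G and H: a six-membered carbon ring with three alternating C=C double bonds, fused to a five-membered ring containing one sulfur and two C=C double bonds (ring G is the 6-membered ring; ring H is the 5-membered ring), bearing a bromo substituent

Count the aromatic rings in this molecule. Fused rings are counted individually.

Ring A has only sp³ atoms, so it is not fully conjugated — not aromatic (piperidine).
Rings B and C form a fused bicyclic system (with one oxygen) with 9 sp² atoms and 10 π electrons from ring double bonds plus a heteroatom lone pair. 10 = 4(2)+2, so the system is aromatic and both rings count as aromatic (benzofuran).
Ring D has only sp³ atoms, so it is not fully conjugated — not aromatic (cyclohexane ring).
Ring E has only sp³ atoms, so it is not fully conjugated — not aromatic (cyclohexane ring).
Ring F is fully conjugated (every ring atom contributes a p orbital); 2 ring double bonds (4 π electrons) plus a heteroatom lone pair (2) give 6 π electrons. Since 6 = 4n+2 (n=1), ring F is aromatic (thiazole).
Rings G and H form a fused bicyclic system (with one sulfur) with 9 sp² atoms and 10 π electrons from ring double bonds plus a heteroatom lone pair. 10 = 4(2)+2, so the system is aromatic and both rings count as aromatic (benzothiophene).
Aromatic: B, C, F, G, H. Total: 5.

5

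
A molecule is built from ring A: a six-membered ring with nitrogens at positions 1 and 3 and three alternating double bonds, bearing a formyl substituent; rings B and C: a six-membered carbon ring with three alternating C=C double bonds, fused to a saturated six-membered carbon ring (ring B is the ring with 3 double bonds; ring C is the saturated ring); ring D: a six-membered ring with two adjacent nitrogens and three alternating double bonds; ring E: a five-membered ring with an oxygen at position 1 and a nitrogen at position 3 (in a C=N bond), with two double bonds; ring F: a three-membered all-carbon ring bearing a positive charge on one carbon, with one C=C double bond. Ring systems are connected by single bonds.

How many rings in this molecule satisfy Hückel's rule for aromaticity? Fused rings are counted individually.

Ring A is fully conjugated (every ring atom contributes a p orbital); 3 ring double bonds give 6 π electrons. That satisfies 4n+2 with n=1, so ring A is aromatic (pyrimidine).
Ring B is fully conjugated (every ring atom contributes a p orbital); 3 ring double bonds give 6 π electrons. That satisfies 4n+2 with n=1, so ring B is aromatic (benzene ring).
Ring C has four sp³ carbons, so it is not fully conjugated — not aromatic (cyclohexane ring).
Ring D is planar and fully conjugated; 3 ring double bonds give 6 π electrons. 6 = 4(1)+2, so ring D is aromatic (pyridazine).
Ring E is fully conjugated (every ring atom contributes a p orbital); 2 ring double bonds (4 π electrons) plus a heteroatom lone pair (2) give 6 π electrons. Since 6 = 4n+2 (n=1), ring E is aromatic (oxazole).
Ring F is fully conjugated (every ring atom contributes a p orbital); 1 ring double bond (2 π electrons) plus the carbocation's empty p orbital (0, but keeps the ring conjugated) give 2 π electrons. That satisfies 4n+2 with n=0, so ring F is aromatic (cyclopropenyl cation).
Aromatic: A, B, D, E, F. Total: 5.

5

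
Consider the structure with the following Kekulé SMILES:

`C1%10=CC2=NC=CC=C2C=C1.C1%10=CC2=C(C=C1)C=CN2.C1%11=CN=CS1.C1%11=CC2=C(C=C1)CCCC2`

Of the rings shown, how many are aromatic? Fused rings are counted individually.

6

The SMILES encodes two fused six-membered rings, each with three alternating double bonds; one ring is all carbon and the other has one ring nitrogen; a six-membered carbon ring with three alternating C=C double bonds, fused to a five-membered ring containing one N–H nitrogen and two C=C double bonds; a five-membered ring with a sulfur at position 1 and a nitrogen at position 3 (in a C=N bond), with two double bonds; a six-membered carbon ring with three alternating C=C double bonds, fused to a saturated six-membered carbon ring.
The fused 6/6-membered bicyclic (with one nitrogen) is a single π system with 10 sp² atoms and 10 π electrons from ring double bonds. 10 = 4(2)+2, so the system is aromatic and both rings count as aromatic (quinoline).
The fused 6/5-membered bicyclic (with one N–H) is a single π system with 9 sp² atoms and 10 π electrons from ring double bonds plus a heteroatom lone pair. 10 = 4(2)+2, so the system is aromatic and both rings count as aromatic (indole).
The 5-membered ring with one sulfur and one =N– is planar and fully conjugated; 2 ring double bonds (4 π electrons) plus a heteroatom lone pair (2) give 6 π electrons. That satisfies 4n+2 with n=1, so it is aromatic (thiazole).
The 6-membered ring is fully conjugated (every ring atom contributes a p orbital); 3 ring double bonds give 6 π electrons. 6 = 4(1)+2, so it is aromatic (benzene ring).
The second 6-membered ring has four sp³ carbons, so it is not fully conjugated — not aromatic (cyclohexane ring).
6 of the 7 rings are aromatic. Total: 6.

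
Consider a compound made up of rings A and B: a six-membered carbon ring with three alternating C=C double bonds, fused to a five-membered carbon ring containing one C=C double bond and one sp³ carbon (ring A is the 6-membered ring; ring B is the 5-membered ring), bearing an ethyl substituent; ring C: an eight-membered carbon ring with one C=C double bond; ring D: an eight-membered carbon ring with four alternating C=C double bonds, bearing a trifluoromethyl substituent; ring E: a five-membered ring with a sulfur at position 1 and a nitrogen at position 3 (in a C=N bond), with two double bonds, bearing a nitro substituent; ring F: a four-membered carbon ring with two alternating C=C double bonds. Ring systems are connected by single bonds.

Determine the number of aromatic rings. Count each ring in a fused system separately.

Ring A has a continuous p-orbital overlap around the ring; 3 ring double bonds give 6 π electrons. That satisfies 4n+2 with n=1, so ring A is aromatic (benzene ring).
Ring B has one sp³ carbon, so it is not fully conjugated — not aromatic (cyclopentene ring).
Ring C has six sp³ carbons, so it is not fully conjugated — not aromatic (cyclooctene).
Ring D has only sp² ring atoms; a planar conformation would have a fully conjugated π system of 8 electrons. But 8 = 4(2), which is 4n not 4n+2, so ring D is not aromatic (cyclooctatetraene) — cyclooctatetraene distorts into a non-planar tub to avoid antiaromaticity.
Ring E is planar and fully conjugated; 2 ring double bonds (4 π electrons) plus a heteroatom lone pair (2) give 6 π electrons. That satisfies 4n+2 with n=1, so ring E is aromatic (thiazole).
Ring F has only sp² ring atoms; a planar conformation would have a fully conjugated π system of 4 electrons. But 4 = 4(1), which is 4n not 4n+2, so ring F is not aromatic (cyclobutadiene) — cyclobutadiene is antiaromatic and distorts to a rectangle.
Aromatic: A, E. Total: 2.

2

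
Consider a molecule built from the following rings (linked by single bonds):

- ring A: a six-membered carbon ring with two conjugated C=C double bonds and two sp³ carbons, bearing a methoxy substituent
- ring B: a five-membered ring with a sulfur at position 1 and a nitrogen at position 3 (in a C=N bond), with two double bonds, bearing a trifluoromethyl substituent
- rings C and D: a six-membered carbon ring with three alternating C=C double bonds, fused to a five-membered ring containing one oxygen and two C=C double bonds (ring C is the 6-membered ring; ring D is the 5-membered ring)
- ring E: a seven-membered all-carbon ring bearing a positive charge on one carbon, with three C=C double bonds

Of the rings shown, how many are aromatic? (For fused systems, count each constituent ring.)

4

Ring A has two sp³ carbons, so it is not fully conjugated — not aromatic (1,3-cyclohexadiene).
Ring B has a continuous p-orbital overlap around the ring; 2 ring double bonds (4 π electrons) plus a heteroatom lone pair (2) give 6 π electrons. That satisfies 4n+2 with n=1, so ring B is aromatic (thiazole).
Rings C and D form a fused bicyclic system (with one oxygen) with 9 sp² atoms and 10 π electrons from ring double bonds plus a heteroatom lone pair. 10 = 4(2)+2, so the system is aromatic and both rings count as aromatic (benzofuran).
Ring E is planar and fully conjugated; 3 ring double bonds (6 π electrons) plus the carbocation's empty p orbital (0, but keeps the ring conjugated) give 6 π electrons. 6 = 4(1)+2, so ring E is aromatic (tropylium cation).
Aromatic: B, C, D, E. Total: 4.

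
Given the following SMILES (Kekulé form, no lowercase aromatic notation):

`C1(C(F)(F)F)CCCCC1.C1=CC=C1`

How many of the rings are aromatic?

The SMILES encodes a six-membered saturated carbon ring; a four-membered carbon ring with two alternating C=C double bonds.
The 6-membered ring has only sp³ atoms, so it is not fully conjugated — not aromatic (cyclohexane).
The 4-membered ring has only sp² ring atoms; a planar conformation would have a fully conjugated π system of 4 electrons. But 4 = 4(1), which is 4n not 4n+2, so it is not aromatic (cyclobutadiene) — cyclobutadiene is antiaromatic and distorts to a rectangle.
None of the rings are aromatic. Total: 0.

0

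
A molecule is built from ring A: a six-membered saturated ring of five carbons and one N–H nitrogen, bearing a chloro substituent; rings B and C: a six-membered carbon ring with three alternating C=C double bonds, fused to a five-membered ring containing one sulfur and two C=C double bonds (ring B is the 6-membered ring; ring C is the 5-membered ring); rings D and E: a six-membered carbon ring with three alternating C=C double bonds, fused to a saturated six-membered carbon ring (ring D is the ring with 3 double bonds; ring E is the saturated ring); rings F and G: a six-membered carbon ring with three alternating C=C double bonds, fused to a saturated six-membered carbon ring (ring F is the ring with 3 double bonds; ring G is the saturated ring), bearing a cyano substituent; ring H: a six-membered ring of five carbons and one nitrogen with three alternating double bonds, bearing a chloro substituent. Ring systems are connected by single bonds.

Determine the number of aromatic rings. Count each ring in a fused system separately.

Ring A has only sp³ atoms, so it is not fully conjugated — not aromatic (piperidine).
Rings B and C form a fused bicyclic system (with one sulfur) with 9 sp² atoms and 10 π electrons from ring double bonds plus a heteroatom lone pair. 10 = 4(2)+2, so the system is aromatic and both rings count as aromatic (benzothiophene).
Ring D has a continuous p-orbital overlap around the ring; 3 ring double bonds give 6 π electrons. 6 = 4(1)+2, so ring D is aromatic (benzene ring).
Ring E has four sp³ carbons, so it is not fully conjugated — not aromatic (cyclohexane ring).
Ring F is planar and fully conjugated; 3 ring double bonds give 6 π electrons. Since 6 = 4n+2 (n=1), ring F is aromatic (benzene ring).
Ring G has four sp³ carbons, so it is not fully conjugated — not aromatic (cyclohexane ring).
Ring H has a continuous p-orbital overlap around the ring; 3 ring double bonds give 6 π electrons. 6 = 4(1)+2, so ring H is aromatic (pyridine).
Aromatic: B, C, D, F, H. Total: 5.

5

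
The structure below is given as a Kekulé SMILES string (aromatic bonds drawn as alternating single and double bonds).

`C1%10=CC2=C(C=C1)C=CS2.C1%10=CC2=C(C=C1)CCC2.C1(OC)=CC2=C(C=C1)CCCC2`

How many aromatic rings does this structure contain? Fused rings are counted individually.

4

The SMILES encodes a six-membered carbon ring with three alternating C=C double bonds, fused to a five-membered ring containing one sulfur and two C=C double bonds; a six-membered carbon ring with three alternating C=C double bonds, fused to a saturated five-membered carbon ring; a six-membered carbon ring with three alternating C=C double bonds, fused to a saturated six-membered carbon ring.
The fused 6/5-membered bicyclic (with one sulfur) is a single π system with 9 sp² atoms and 10 π electrons from ring double bonds plus a heteroatom lone pair. 10 = 4(2)+2, so the system is aromatic and both rings count as aromatic (benzothiophene).
The 6-membered ring is fully conjugated (every ring atom contributes a p orbital); 3 ring double bonds give 6 π electrons. That satisfies 4n+2 with n=1, so it is aromatic (benzene ring).
The 5-membered ring has three sp³ carbons, so it is not fully conjugated — not aromatic (cyclopentane ring).
The second 6-membered ring is planar and fully conjugated; 3 ring double bonds give 6 π electrons. Since 6 = 4n+2 (n=1), it is aromatic (benzene ring).
The third 6-membered ring has four sp³ carbons, so it is not fully conjugated — not aromatic (cyclohexane ring).
4 of the 6 rings are aromatic. Total: 4.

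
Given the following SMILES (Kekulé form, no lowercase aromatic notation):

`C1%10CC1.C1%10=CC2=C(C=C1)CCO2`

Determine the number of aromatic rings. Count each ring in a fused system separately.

The SMILES encodes a three-membered saturated carbon ring; a six-membered carbon ring with three alternating C=C double bonds, fused to a five-membered ring containing one oxygen and two sp³ carbons.
The 3-membered ring has only sp³ atoms, so it is not fully conjugated — not aromatic (cyclopropane).
The 6-membered ring is planar and fully conjugated; 3 ring double bonds give 6 π electrons. Since 6 = 4n+2 (n=1), it is aromatic (benzene ring).
The 5-membered ring with one oxygen has two sp³ carbons, so it is not fully conjugated — not aromatic (oxolane ring).
1 of the 3 rings is aromatic. Total: 1.

1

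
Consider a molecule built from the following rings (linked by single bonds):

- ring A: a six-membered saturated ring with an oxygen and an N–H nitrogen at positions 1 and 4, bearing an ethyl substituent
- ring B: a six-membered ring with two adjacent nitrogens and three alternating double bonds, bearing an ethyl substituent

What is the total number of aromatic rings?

Ring A has only sp³ atoms, so it is not fully conjugated — not aromatic (morpholine).
Ring B has a continuous p-orbital overlap around the ring; 3 ring double bonds give 6 π electrons. Since 6 = 4n+2 (n=1), ring B is aromatic (pyridazine).
Aromatic: B. Total: 1.

1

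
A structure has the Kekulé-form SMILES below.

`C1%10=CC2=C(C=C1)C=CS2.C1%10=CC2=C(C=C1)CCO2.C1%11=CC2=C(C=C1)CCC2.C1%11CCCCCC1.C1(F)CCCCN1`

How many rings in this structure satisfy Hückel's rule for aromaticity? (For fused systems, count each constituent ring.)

The SMILES encodes a six-membered carbon ring with three alternating C=C double bonds, fused to a five-membered ring containing one sulfur and two C=C double bonds; a six-membered carbon ring with three alternating C=C double bonds, fused to a five-membered ring containing one oxygen and two sp³ carbons; a six-membered carbon ring with three alternating C=C double bonds, fused to a saturated five-membered carbon ring; a seven-membered saturated carbon ring; a six-membered saturated ring of five carbons and one N–H nitrogen.
The fused 6/5-membered bicyclic (with one sulfur) is a single π system with 9 sp² atoms and 10 π electrons from ring double bonds plus a heteroatom lone pair. 10 = 4(2)+2, so the system is aromatic and both rings count as aromatic (benzothiophene).
The 6-membered ring is fully conjugated (every ring atom contributes a p orbital); 3 ring double bonds give 6 π electrons. That satisfies 4n+2 with n=1, so it is aromatic (benzene ring).
The 5-membered ring with one oxygen has two sp³ carbons, so it is not fully conjugated — not aromatic (oxolane ring).
The second 6-membered ring has a continuous p-orbital overlap around the ring; 3 ring double bonds give 6 π electrons. That satisfies 4n+2 with n=1, so it is aromatic (benzene ring).
The 5-membered ring has three sp³ carbons, so it is not fully conjugated — not aromatic (cyclopentane ring).
The 7-membered ring has only sp³ atoms, so it is not fully conjugated — not aromatic (cycloheptane).
The 6-membered ring with one N–H has only sp³ atoms, so it is not fully conjugated — not aromatic (piperidine).
4 of the 8 rings are aromatic. Total: 4.

4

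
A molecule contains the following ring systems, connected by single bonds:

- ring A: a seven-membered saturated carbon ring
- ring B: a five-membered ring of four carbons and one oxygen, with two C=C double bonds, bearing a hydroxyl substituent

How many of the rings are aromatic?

1

Ring A has only sp³ atoms, so it is not fully conjugated — not aromatic (cycloheptane).
Ring B is fully conjugated (every ring atom contributes a p orbital); 2 ring double bonds (4 π electrons) plus a heteroatom lone pair (2) give 6 π electrons. Since 6 = 4n+2 (n=1), ring B is aromatic (furan).
Aromatic: B. Total: 1.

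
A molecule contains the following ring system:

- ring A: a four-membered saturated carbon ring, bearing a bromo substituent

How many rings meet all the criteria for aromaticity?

Ring A has only sp³ atoms, so it is not fully conjugated — not aromatic (cyclobutane).

0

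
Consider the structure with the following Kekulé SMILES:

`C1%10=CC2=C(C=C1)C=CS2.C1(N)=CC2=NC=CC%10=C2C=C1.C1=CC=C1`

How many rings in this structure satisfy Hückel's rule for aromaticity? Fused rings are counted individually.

The SMILES encodes a six-membered carbon ring with three alternating C=C double bonds, fused to a five-membered ring containing one sulfur and two C=C double bonds; two fused six-membered rings, each with three alternating double bonds; one ring is all carbon and the other has one ring nitrogen; a four-membered carbon ring with two alternating C=C double bonds.
The fused 6/5-membered bicyclic (with one sulfur) is a single π system with 9 sp² atoms and 10 π electrons from ring double bonds plus a heteroatom lone pair. 10 = 4(2)+2, so the system is aromatic and both rings count as aromatic (benzothiophene).
The fused 6/6-membered bicyclic (with one nitrogen) is a single π system with 10 sp² atoms and 10 π electrons from ring double bonds. 10 = 4(2)+2, so the system is aromatic and both rings count as aromatic (quinoline).
The 4-membered ring has only sp² ring atoms; a planar conformation would have a fully conjugated π system of 4 electrons. But 4 = 4(1), which is 4n not 4n+2, so it is not aromatic (cyclobutadiene) — cyclobutadiene is antiaromatic and distorts to a rectangle.
4 of the 5 rings are aromatic. Total: 4.

4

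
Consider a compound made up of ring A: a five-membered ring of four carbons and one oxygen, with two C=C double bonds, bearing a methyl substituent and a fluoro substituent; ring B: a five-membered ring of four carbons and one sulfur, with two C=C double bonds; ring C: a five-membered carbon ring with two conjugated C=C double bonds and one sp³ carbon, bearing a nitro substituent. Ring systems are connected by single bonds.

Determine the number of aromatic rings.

Ring A is fully conjugated (every ring atom contributes a p orbital); 2 ring double bonds (4 π electrons) plus a heteroatom lone pair (2) give 6 π electrons. Since 6 = 4n+2 (n=1), ring A is aromatic (furan).
Ring B is fully conjugated (every ring atom contributes a p orbital); 2 ring double bonds (4 π electrons) plus a heteroatom lone pair (2) give 6 π electrons. Since 6 = 4n+2 (n=1), ring B is aromatic (thiophene).
Ring C has one sp³ carbon, so it is not fully conjugated — not aromatic (cyclopentadiene).
Aromatic: A, B. Total: 2.

2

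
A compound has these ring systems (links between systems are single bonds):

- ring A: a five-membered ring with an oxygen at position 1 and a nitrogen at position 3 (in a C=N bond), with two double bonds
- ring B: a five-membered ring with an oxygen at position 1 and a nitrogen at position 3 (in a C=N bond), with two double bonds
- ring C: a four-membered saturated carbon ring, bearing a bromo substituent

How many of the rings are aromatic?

Ring A is fully conjugated (every ring atom contributes a p orbital); 2 ring double bonds (4 π electrons) plus a heteroatom lone pair (2) give 6 π electrons. Since 6 = 4n+2 (n=1), ring A is aromatic (oxazole).
Ring B has a continuous p-orbital overlap around the ring; 2 ring double bonds (4 π electrons) plus a heteroatom lone pair (2) give 6 π electrons. That satisfies 4n+2 with n=1, so ring B is aromatic (oxazole).
Ring C has only sp³ atoms, so it is not fully conjugated — not aromatic (cyclobutane).
Aromatic: A, B. Total: 2.

2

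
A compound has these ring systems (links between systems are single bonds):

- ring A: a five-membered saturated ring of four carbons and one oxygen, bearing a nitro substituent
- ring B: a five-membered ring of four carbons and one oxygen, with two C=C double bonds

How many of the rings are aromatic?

Ring A has only sp³ atoms, so it is not fully conjugated — not aromatic (tetrahydrofuran).
Ring B is fully conjugated (every ring atom contributes a p orbital); 2 ring double bonds (4 π electrons) plus a heteroatom lone pair (2) give 6 π electrons. That satisfies 4n+2 with n=1, so ring B is aromatic (furan).
Aromatic: B. Total: 1.

1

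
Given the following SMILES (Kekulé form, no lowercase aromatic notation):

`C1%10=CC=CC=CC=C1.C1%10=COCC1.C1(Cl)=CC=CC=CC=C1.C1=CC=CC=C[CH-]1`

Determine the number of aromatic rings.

The SMILES encodes an eight-membered carbon ring with four alternating C=C double bonds; a five-membered ring of four carbons and one oxygen, with one C=C double bond and two sp³ carbons; an eight-membered carbon ring with four alternating C=C double bonds; a seven-membered all-carbon ring bearing a negative charge on one carbon, with three C=C double bonds.
The 8-membered ring has only sp² ring atoms; a planar conformation would have a fully conjugated π system of 8 electrons. But 8 = 4(2), which is 4n not 4n+2, so it is not aromatic (cyclooctatetraene) — cyclooctatetraene distorts into a non-planar tub to avoid antiaromaticity.
The 5-membered ring with one oxygen has two sp³ carbons, so it is not fully conjugated — not aromatic (2,3-dihydrofuran).
The second 8-membered ring has only sp² ring atoms; a planar conformation would have a fully conjugated π system of 8 electrons. But 8 = 4(2), which is 4n not 4n+2, so it is not aromatic (cyclooctatetraene) — cyclooctatetraene distorts into a non-planar tub to avoid antiaromaticity.
The 7-membered ring has only sp² ring atoms; a planar conformation would have a fully conjugated π system of 8 electrons. But 8 = 4(2), which is 4n not 4n+2, so it is not aromatic (cycloheptatrienyl anion).
None of the rings are aromatic. Total: 0.

0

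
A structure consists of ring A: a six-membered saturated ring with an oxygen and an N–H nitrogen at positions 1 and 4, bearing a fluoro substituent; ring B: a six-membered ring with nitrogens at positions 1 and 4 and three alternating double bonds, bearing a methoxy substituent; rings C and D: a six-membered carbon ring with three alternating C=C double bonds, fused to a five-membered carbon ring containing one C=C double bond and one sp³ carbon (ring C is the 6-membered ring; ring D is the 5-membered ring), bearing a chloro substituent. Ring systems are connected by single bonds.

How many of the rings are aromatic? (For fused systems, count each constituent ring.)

Ring A has only sp³ atoms, so it is not fully conjugated — not aromatic (morpholine).
Ring B is fully conjugated (every ring atom contributes a p orbital); 3 ring double bonds give 6 π electrons. That satisfies 4n+2 with n=1, so ring B is aromatic (pyrazine).
Ring C is fully conjugated (every ring atom contributes a p orbital); 3 ring double bonds give 6 π electrons. Since 6 = 4n+2 (n=1), ring C is aromatic (benzene ring).
Ring D has one sp³ carbon, so it is not fully conjugated — not aromatic (cyclopentene ring).
Aromatic: B, C. Total: 2.

2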